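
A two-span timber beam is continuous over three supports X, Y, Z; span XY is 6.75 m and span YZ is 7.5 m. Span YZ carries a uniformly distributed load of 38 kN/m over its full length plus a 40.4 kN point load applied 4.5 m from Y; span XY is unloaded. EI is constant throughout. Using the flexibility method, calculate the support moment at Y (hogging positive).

M_Y = 167.4 kN·m

Release continuity at Y by inserting a hinge; the redundant is the internal moment M_Y. The primary structure is two simply-supported spans XY and YZ.
End slopes at the hinge Y, treating each span as simply supported:
  span YZ: UDL 38: wL³/(24EI) = 668/EI
  span YZ: point load 40.4 at a = 4.5: Pab(L + b)/(6LEI) = 127.3/EI
  relative rotation θ_0 = (0 + 795.2)/EI = 795.2/EI
A unit hogging moment at Y produces rotation L₁/(3EI) + L₂/(3EI) = 4.75/EI.
Slope continuity at Y: θ_0 = M_Y·4.75/EI, so M_Y = 795.2/4.75 = 167.4 kN·m (hogging).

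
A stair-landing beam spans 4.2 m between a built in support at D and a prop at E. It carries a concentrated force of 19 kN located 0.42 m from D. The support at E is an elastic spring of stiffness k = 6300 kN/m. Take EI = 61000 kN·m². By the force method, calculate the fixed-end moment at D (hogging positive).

M_D = 7.149 kN·m

Release the roller at E. Primary structure: cantilever fixed at D.
Downward deflection at the released point E due to the loads:
  point load 19 at a = 0.42: Pa²(3L − a)/(6EI) = 6.804/EI
Flexibility coefficient — unit upward force at E: δ_{EE} = L³/(3EI) = 24.7/EI.
With EI = 61000 kN·m²: δ_0 = 0.000112 m and δ_{EE} = 0.000405 m/kN.
Compatibility — the spring shortens by R_E/k under the reaction it provides: δ_0 − R_E·δ_{EE} = R_E/k. With 1/k = 0.000159 m/kN, R_E = δ_0 / (δ_{EE} + 1/k) = 0.000112 / (0.000405 + 0.000159) = 0.1979 kN.
Moment equilibrium about D: M_D = Σ(load moments about D) − R_E·L = 7.98 − 0.1979×4.2 = 7.149 kN·m.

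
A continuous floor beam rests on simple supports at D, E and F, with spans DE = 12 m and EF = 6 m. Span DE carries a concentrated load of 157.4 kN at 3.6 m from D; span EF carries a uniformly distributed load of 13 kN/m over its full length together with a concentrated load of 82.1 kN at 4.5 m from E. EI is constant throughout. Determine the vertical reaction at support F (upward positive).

R_F = 65.47 kN

Release continuity at E by inserting a hinge; the redundant is the internal moment M_E. The primary structure is two simply-supported spans DE and EF.
End slopes at the hinge E, treating each span as simply supported:
  span DE: point load 157.4 at a = 3.6: Pab(L + a)/(6LEI) = 1031/EI
  span EF: UDL 13: wL³/(24EI) = 117/EI
  span EF: point load 82.1 at a = 4.5: Pab(L + b)/(6LEI) = 115.5/EI
  relative rotation θ_0 = (1031 + 232.5)/EI = 1264/EI
A unit hogging moment at E produces rotation L₁/(3EI) + L₂/(3EI) = 6/EI.
Slope continuity at E: θ_0 = M_E·6/EI, so M_E = 1264/6 = 210.6 kN·m (hogging).
Span EF, ΣM about F: R_E^{EF}·6 = 357.1 + 210.6, so R_E^{EF} = 94.63 kN and R_F = 160.1 − 94.63 = 65.47 kN.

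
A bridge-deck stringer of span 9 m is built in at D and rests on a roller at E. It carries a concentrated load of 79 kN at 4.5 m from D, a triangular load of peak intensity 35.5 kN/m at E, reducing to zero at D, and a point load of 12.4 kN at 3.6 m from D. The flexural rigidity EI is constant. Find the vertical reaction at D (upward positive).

Remove the prop at E; the released (primary) structure is a cantilever built in at D.
Downward deflection at the released point E due to the loads:
  point load 79 at a = 4.5: Pa²(3L − a)/(6EI) = 5999/EI
  triangular load, peak 35.5 at the free end: 11w₀L⁴/(120EI) = 21351/EI
  point load 12.4 at a = 3.6: Pa²(3L − a)/(6EI) = 626.7/EI
  δ_0 = 27976/EI
Tip deflection under a unit load at E: L³/(3EI) = 243/EI.
Compatibility at E: δ_0 − R_E·δ_{EE} = 0, so R_E = 27976/243 = 115.1 kN.
Vertical equilibrium: R_D = ΣP − R_E = 251.2 − 115.1 = 136 kN.

R_D = 136 kN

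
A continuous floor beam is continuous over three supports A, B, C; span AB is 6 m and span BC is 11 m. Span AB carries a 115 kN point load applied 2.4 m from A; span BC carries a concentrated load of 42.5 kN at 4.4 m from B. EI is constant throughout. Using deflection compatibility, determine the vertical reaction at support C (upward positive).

R_C = 8.001 kN

Release continuity at B by inserting a hinge; the redundant is the internal moment M_B. The primary structure is two simply-supported spans AB and BC.
End slopes at the hinge B, treating each span as simply supported:
  span AB: point load 115 at a = 2.4: Pab(L + a)/(6LEI) = 231.8/EI
  span BC: point load 42.5 at a = 4.4: Pab(L + b)/(6LEI) = 329.1/EI
  relative rotation θ_0 = (231.8 + 329.1)/EI = 561/EI
A unit hogging moment at B produces rotation L₁/(3EI) + L₂/(3EI) = 5.667/EI.
Compatibility: M_B·(L₁+L₂)/(3EI) = θ_0, giving M_B = 98.99 kN·m (hogging).
Span BC, ΣM about C: R_B^{BC}·11 = 280.5 + 98.99, so R_B^{BC} = 34.5 kN and R_C = 42.5 − 34.5 = 8.001 kN.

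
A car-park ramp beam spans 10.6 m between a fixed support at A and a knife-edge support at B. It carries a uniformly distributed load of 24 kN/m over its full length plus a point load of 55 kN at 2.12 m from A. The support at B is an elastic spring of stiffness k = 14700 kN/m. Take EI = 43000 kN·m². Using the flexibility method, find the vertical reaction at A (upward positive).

R_A = 211.6 kN

Choose R_B as the redundant. The primary structure is the cantilever fixed at A.
Downward deflection at the released point B due to the loads:
  UDL 24: wL⁴/(8EI) = 37874/EI
  point load 55 at a = 2.12: Pa²(3L − a)/(6EI) = 1223/EI
  δ_0 = 39097/EI
Tip deflection under a unit load at B: L³/(3EI) = 397/EI.
With EI = 43000 kN·m²: δ_0 = 0.90923 m and δ_{BB} = 0.009233 m/kN.
Compatibility — the spring shortens by R_B/k under the reaction it provides: δ_0 − R_B·δ_{BB} = R_B/k. With 1/k = 0.000068 m/kN, R_B = δ_0 / (δ_{BB} + 1/k) = 0.90923 / (0.009233 + 0.000068) = 97.76 kN.
Vertical equilibrium: R_A = ΣP − R_B = 309.4 − 97.76 = 211.6 kN.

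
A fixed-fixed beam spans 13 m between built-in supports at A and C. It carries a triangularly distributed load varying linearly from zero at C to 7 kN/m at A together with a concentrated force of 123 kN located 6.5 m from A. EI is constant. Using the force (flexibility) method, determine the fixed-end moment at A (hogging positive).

M_A = 259 kN·m

Release both end moments; the primary structure is a simply-supported span AC with redundants M_A and M_C.
End rotations of the released simple span under the applied load (×1/EI):
  at A: triangular load, peak 7: w₀L³/(45EI) = 341.8/EI
  at C: triangular load, peak 7: 7w₀L³/(360EI) = 299/EI
  at A: point load 123 at a = 6.5: Pab(L + b)/(6LEI) = 1299/EI
  at C: point load 123 at a = 6.5: Pab(L + a)/(6LEI) = 1299/EI
  θ_A0 = 1641/EI,  θ_C0 = 1598/EI
Flexibility coefficients: a unit moment at one end gives L/(3EI) there and L/(6EI) at the far end, so f₁₁ = f₂₂ = 4.333/EI and f₁₂ = f₂₁ = 2.167/EI.
Compatibility — zero rotation at each built-in end:
  4.333 M_A + 2.167 M_C = 1641
  2.167 M_A + 4.333 M_C = 1598
Solving the pair gives M_A = 259 kN·m and M_C = 239.3 kN·m (hogging).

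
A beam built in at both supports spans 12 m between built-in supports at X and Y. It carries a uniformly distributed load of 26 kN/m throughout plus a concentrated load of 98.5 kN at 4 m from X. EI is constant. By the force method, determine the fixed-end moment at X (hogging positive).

M_X = 487.1 kN·m

Release both end moments; the primary structure is a simply-supported span XY with redundants M_X and M_Y.
End rotations of the released simple span under the applied load (×1/EI):
  at X: UDL 26: wL³/(24EI) = 1872/EI
  at Y: UDL 26: wL³/(24EI) = 1872/EI
  at X: point load 98.5 at a = 4: Pab(L + b)/(6LEI) = 875.6/EI
  at Y: point load 98.5 at a = 4: Pab(L + a)/(6LEI) = 700.4/EI
  θ_X0 = 2748/EI,  θ_Y0 = 2572/EI
Flexibility coefficients: a unit moment at one end gives L/(3EI) there and L/(6EI) at the far end, so f₁₁ = f₂₂ = 4/EI and f₁₂ = f₂₁ = 2/EI.
Compatibility — zero rotation at each built-in end:
  4 M_X + 2 M_Y = 2748
  2 M_X + 4 M_Y = 2572
Solving the pair gives M_X = 487.1 kN·m and M_Y = 399.6 kN·m (hogging).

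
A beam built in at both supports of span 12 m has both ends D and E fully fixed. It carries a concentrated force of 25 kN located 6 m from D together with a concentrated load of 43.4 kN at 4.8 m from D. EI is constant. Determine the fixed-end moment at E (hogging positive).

Release both end moments; the primary structure is a simply-supported span DE with redundants M_D and M_E.
Simple-span end rotations at D and E under the given loads:
  at D: point load 25 at a = 6: Pab(L + b)/(6LEI) = 225/EI
  at E: point load 25 at a = 6: Pab(L + a)/(6LEI) = 225/EI
  at D: point load 43.4 at a = 4.8: Pab(L + b)/(6LEI) = 400/EI
  at E: point load 43.4 at a = 4.8: Pab(L + a)/(6LEI) = 350/EI
  θ_D0 = 625/EI,  θ_E0 = 575/EI
Flexibility coefficients: a unit moment at one end gives L/(3EI) there and L/(6EI) at the far end, so f₁₁ = f₂₂ = 4/EI and f₁₂ = f₂₁ = 2/EI.
Compatibility — zero rotation at each built-in end:
  4 M_D + 2 M_E = 625
  2 M_D + 4 M_E = 575
Solving the pair gives M_D = 112.5 kN·m and M_E = 87.5 kN·m (hogging).

M_E = 87.5 kN·m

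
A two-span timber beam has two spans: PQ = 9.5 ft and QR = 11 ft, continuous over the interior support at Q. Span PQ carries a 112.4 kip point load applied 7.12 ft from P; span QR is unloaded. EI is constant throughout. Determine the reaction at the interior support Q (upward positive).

R_Q = 100.2 kip

Release continuity at Q by inserting a hinge; the redundant is the internal moment M_Q. The primary structure is two simply-supported spans PQ and QR.
End slopes at the hinge Q, treating each span as simply supported:
  span PQ: point load 112.4 at a = 7.12: Pab(L + a)/(6LEI) = 555.4/EI
  relative rotation θ_0 = (555.4 + 0)/EI = 555.4/EI
A unit hogging moment at Q produces rotation L₁/(3EI) + L₂/(3EI) = 6.833/EI.
Slope continuity at Q: θ_0 = M_Q·6.833/EI, so M_Q = 555.4/6.833 = 81.27 kip·ft (hogging).
Span PQ, ΣM about P with M_Q applied at Q: R_Q^{PQ}·9.5 = 800.3 + 81.27, so R_Q^{PQ} = 92.8 kip and R_P = 112.4 − 92.8 = 19.6 kip.
Span QR, ΣM about R: R_Q^{QR}·11 = 0 + 81.27, so R_Q^{QR} = 7.388 kip and R_R = 0 − 7.388 = -7.388 kip.
R_Q = 92.8 + 7.388 = 100.2 kip.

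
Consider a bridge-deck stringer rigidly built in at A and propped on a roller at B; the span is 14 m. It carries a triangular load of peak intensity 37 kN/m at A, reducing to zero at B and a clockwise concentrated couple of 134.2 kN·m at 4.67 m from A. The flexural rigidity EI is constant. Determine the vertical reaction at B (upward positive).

Take the reaction at B as the redundant and release it; the primary structure is a cantilever fixed at A.
Free-end deflection of the primary structure under the applied loading (downward +):
  triangular load, peak 37 at the fixed end: w₀L⁴/(30EI) = 47380/EI
  clockwise couple 134.2 at a = 4.67: M₀a(2L − a)/(2EI) = 7311/EI
  δ_0 = 54690/EI
Flexibility coefficient — unit upward force at B: δ_{BB} = L³/(3EI) = 914.7/EI.
The prop prevents deflection at B: R_B = δ_0/δ_{BB} = 54690/914.7 = 59.79 kN.

R_B = 59.79 kN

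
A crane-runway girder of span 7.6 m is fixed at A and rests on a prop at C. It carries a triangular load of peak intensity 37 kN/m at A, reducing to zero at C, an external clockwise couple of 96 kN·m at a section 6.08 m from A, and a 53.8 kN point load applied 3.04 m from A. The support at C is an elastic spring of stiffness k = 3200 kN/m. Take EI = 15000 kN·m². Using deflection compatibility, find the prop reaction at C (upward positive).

R_C = 55.72 kN

Release the roller at C. Primary structure: cantilever fixed at A.
Downward deflection at the released point C due to the loads:
  triangular load, peak 37 at the fixed end: w₀L⁴/(30EI) = 4115/EI
  clockwise couple 96 at a = 6.08: M₀a(2L − a)/(2EI) = 2662/EI
  point load 53.8 at a = 3.04: Pa²(3L − a)/(6EI) = 1637/EI
  δ_0 = 8414/EI
Flexibility coefficient — unit upward force at C: δ_{CC} = L³/(3EI) = 146.3/EI.
With EI = 15000 kN·m²: δ_0 = 0.56091 m and δ_{CC} = 0.009755 m/kN.
Compatibility — the spring shortens by R_C/k under the reaction it provides: δ_0 − R_C·δ_{CC} = R_C/k. With 1/k = 0.000313 m/kN, R_C = δ_0 / (δ_{CC} + 1/k) = 0.56091 / (0.009755 + 0.000313) = 55.72 kN.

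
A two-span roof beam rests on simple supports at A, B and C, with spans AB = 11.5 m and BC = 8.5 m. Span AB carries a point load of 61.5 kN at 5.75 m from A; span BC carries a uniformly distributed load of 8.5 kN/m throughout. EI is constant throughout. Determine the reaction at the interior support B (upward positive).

Insert a hinge at B; M_B is the redundant, and each span becomes simply supported.
Rotations at B on the released spans (each span's end-slope, ×1/EI):
  span AB: point load 61.5 at a = 5.75: Pab(L + a)/(6LEI) = 508.3/EI
  span BC: UDL 8.5: wL³/(24EI) = 217.5/EI
  relative rotation θ_0 = (508.3 + 217.5)/EI = 725.8/EI
A unit hogging moment at B produces rotation L₁/(3EI) + L₂/(3EI) = 6.667/EI.
Compatibility: M_B·(L₁+L₂)/(3EI) = θ_0, giving M_B = 108.9 kN·m (hogging).
Span AB, ΣM about A with M_B applied at B: R_B^{AB}·11.5 = 353.6 + 108.9, so R_B^{AB} = 40.22 kN and R_A = 61.5 − 40.22 = 21.28 kN.
Span BC, ΣM about C: R_B^{BC}·8.5 = 307.1 + 108.9, so R_B^{BC} = 48.93 kN and R_C = 72.25 − 48.93 = 23.32 kN.
R_B = 40.22 + 48.93 = 89.15 kN.

R_B = 89.15 kN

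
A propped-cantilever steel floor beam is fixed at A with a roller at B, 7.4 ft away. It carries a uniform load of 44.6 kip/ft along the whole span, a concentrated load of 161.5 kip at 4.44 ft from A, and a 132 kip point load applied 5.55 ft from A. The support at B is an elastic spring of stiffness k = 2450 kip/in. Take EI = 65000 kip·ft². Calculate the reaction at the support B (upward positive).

Take the reaction at B as the redundant and release it; the primary structure is a cantilever fixed at A.
Primary-structure tip deflection at B by superposition:
  UDL 44.6: wL⁴/(8EI) = 16718/EI
  point load 161.5 at a = 4.44: Pa²(3L − a)/(6EI) = 9424/EI
  point load 132 at a = 5.55: Pa²(3L − a)/(6EI) = 11283/EI
  δ_0 = 37424/EI
Tip deflection under a unit load at B: L³/(3EI) = 135.1/EI.
With EI = 65000 kip·ft²: δ_0 = 0.57576 ft and δ_{BB} = 0.002078 ft/kip.
Compatibility — the spring shortens by R_B/k under the reaction it provides: δ_0 − R_B·δ_{BB} = R_B/k. With 1/k = 1/(2450×12) ft/kip = 0.000034 ft/kip, R_B = δ_0 / (δ_{BB} + 1/k) = 0.57576 / (0.002078 + 0.000034) = 272.6 kip.

R_B = 272.6 kip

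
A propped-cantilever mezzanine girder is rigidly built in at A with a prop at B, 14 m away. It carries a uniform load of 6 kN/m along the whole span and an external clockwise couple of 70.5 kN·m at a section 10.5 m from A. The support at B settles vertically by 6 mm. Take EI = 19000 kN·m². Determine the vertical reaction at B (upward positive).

R_B = 38.46 kN

Release the roller at B. Primary structure: cantilever fixed at A.
Free-end deflection of the primary structure under the applied loading (downward +):
  UDL 6: wL⁴/(8EI) = 28812/EI
  clockwise couple 70.5 at a = 10.5: M₀a(2L − a)/(2EI) = 6477/EI
  δ_0 = 35289/EI
Flexibility coefficient — unit upward force at B: δ_{BB} = L³/(3EI) = 914.7/EI.
With EI = 19000 kN·m²: δ_0 = 1.8573 m and δ_{BB} = 0.04814 m/kN.
Compatibility — the beam at B must follow the support down by 0.006 m: δ_0 − R_B·δ_{BB} = 0.006, so R_B = (1.8573 − 0.006)/0.04814 = 38.46 kN.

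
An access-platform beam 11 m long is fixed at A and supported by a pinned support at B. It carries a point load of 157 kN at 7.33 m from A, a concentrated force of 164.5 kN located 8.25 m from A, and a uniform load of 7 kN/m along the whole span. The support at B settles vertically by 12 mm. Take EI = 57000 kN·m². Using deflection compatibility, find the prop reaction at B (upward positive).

Release the roller at B. Primary structure: cantilever fixed at A.
Deflection at B on the released cantilever, summing each load's contribution:
  point load 157 at a = 7.33: Pa²(3L − a)/(6EI) = 36090/EI
  point load 164.5 at a = 8.25: Pa²(3L − a)/(6EI) = 46185/EI
  UDL 7: wL⁴/(8EI) = 12811/EI
  δ_0 = 95085/EI
Tip deflection under a unit load at B: L³/(3EI) = 443.7/EI.
With EI = 57000 kN·m²: δ_0 = 1.6682 m and δ_{BB} = 0.007784 m/kN.
Compatibility — the beam at B must follow the support down by 0.012 m: δ_0 − R_B·δ_{BB} = 0.012, so R_B = (1.6682 − 0.012)/0.007784 = 212.8 kN.

R_B = 212.8 kN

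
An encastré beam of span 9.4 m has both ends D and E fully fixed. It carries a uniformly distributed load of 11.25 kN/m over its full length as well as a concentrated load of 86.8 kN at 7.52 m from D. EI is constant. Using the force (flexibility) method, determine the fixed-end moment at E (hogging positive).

Take the two fixed-end moments M_D, M_E as redundants; the released structure is the simple span DE.
End rotations of the released simple span under the applied load (×1/EI):
  at D: UDL 11.25: wL³/(24EI) = 389.3/EI
  at E: UDL 11.25: wL³/(24EI) = 389.3/EI
  at D: point load 86.8 at a = 7.52: Pab(L + b)/(6LEI) = 245.4/EI
  at E: point load 86.8 at a = 7.52: Pab(L + a)/(6LEI) = 368.1/EI
  θ_D0 = 634.8/EI,  θ_E0 = 757.5/EI
Flexibility coefficients: a unit moment at one end gives L/(3EI) there and L/(6EI) at the far end, so f₁₁ = f₂₂ = 3.133/EI and f₁₂ = f₂₁ = 1.567/EI.
Compatibility — zero rotation at each built-in end:
  3.133 M_D + 1.567 M_E = 634.8
  1.567 M_D + 3.133 M_E = 757.5
Solving the pair gives M_D = 108.9 kN·m and M_E = 187.3 kN·m (hogging).

M_E = 187.3 kN·m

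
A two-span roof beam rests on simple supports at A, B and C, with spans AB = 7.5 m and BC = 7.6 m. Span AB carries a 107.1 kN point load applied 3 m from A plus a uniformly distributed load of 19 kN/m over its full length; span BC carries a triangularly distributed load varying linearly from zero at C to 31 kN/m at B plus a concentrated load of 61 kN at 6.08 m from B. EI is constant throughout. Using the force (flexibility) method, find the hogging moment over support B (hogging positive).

M_B = 215.9 kN·m

Release continuity at B by inserting a hinge; the redundant is the internal moment M_B. The primary structure is two simply-supported spans AB and BC.
End slopes at the hinge B, treating each span as simply supported:
  span AB: point load 107.1 at a = 3: Pab(L + a)/(6LEI) = 337.4/EI
  span AB: UDL 19: wL³/(24EI) = 334/EI
  span BC: triangular load, peak 31: w₀L³/(45EI) = 302.4/EI
  span BC: point load 61 at a = 6.08: Pab(L + b)/(6LEI) = 112.7/EI
  relative rotation θ_0 = (671.3 + 415.2)/EI = 1087/EI
A unit hogging moment at B produces rotation L₁/(3EI) + L₂/(3EI) = 5.033/EI.
Compatibility: M_B·(L₁+L₂)/(3EI) = θ_0, giving M_B = 215.9 kN·m (hogging).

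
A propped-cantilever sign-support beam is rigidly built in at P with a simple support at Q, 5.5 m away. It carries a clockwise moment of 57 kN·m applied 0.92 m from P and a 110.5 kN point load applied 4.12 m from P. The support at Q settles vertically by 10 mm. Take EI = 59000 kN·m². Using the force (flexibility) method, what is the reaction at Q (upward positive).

Release the roller at Q. Primary structure: cantilever fixed at P.
Free-end deflection of the primary structure under the applied loading (downward +):
  clockwise couple 57 at a = 0.92: M₀a(2L − a)/(2EI) = 264.3/EI
  point load 110.5 at a = 4.12: Pa²(3L − a)/(6EI) = 3870/EI
  δ_0 = 4134/EI
Tip deflection under a unit load at Q: L³/(3EI) = 55.46/EI.
With EI = 59000 kN·m²: δ_0 = 0.070075 m and δ_{QQ} = 0.00094 m/kN.
Compatibility — the beam at Q must follow the support down by 0.01 m: δ_0 − R_Q·δ_{QQ} = 0.01, so R_Q = (0.070075 − 0.01)/0.00094 = 63.91 kN.

R_Q = 63.91 kN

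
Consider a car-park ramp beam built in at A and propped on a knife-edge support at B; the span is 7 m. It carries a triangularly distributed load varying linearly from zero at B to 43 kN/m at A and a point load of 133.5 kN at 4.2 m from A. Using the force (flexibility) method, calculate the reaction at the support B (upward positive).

Release the roller at B. Primary structure: cantilever fixed at A.
Deflection at B on the released cantilever, summing each load's contribution:
  triangular load, peak 43 at the fixed end: w₀L⁴/(30EI) = 3441/EI
  point load 133.5 at a = 4.2: Pa²(3L − a)/(6EI) = 6594/EI
  δ_0 = 10035/EI
Flexibility coefficient — unit upward force at B: δ_{BB} = L³/(3EI) = 114.3/EI.
Compatibility at B: δ_0 − R_B·δ_{BB} = 0, so R_B = 10035/114.3 = 87.77 kN.

R_B = 87.77 kN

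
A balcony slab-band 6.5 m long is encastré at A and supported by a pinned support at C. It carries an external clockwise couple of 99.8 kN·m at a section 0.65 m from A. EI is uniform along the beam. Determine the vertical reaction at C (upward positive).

Remove the prop at C; the released (primary) structure is a cantilever built in at A.
Primary-structure tip deflection at C by superposition:
  clockwise couple 99.8 at a = 0.65: M₀a(2L − a)/(2EI) = 400.6/EI
Flexibility coefficient — unit upward force at C: δ_{CC} = L³/(3EI) = 91.54/EI.
The prop prevents deflection at C: R_C = δ_0/δ_{CC} = 400.6/91.54 = 4.376 kN.

R_C = 4.376 kN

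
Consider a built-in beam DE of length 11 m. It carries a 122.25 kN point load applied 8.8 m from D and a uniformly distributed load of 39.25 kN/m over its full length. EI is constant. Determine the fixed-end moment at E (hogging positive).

Release both end moments; the primary structure is a simply-supported span DE with redundants M_D and M_E.
Simple-span end rotations at D and E under the given loads:
  at D: point load 122.25 at a = 8.8: Pab(L + b)/(6LEI) = 473.4/EI
  at E: point load 122.25 at a = 8.8: Pab(L + a)/(6LEI) = 710/EI
  at D: UDL 39.25: wL³/(24EI) = 2177/EI
  at E: UDL 39.25: wL³/(24EI) = 2177/EI
  θ_D0 = 2650/EI,  θ_E0 = 2887/EI
Flexibility coefficients: a unit moment at one end gives L/(3EI) there and L/(6EI) at the far end, so f₁₁ = f₂₂ = 3.667/EI and f₁₂ = f₂₁ = 1.833/EI.
Compatibility — zero rotation at each built-in end:
  3.667 M_D + 1.833 M_E = 2650
  1.833 M_D + 3.667 M_E = 2887
Solving the pair gives M_D = 438.8 kN·m and M_E = 567.9 kN·m (hogging).

M_E = 567.9 kN·m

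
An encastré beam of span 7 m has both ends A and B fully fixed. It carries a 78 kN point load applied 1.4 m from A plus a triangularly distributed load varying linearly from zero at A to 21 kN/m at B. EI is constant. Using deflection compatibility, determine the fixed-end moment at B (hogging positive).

M_B = 68.92 kN·m

Release both end moments; the primary structure is a simply-supported span AB with redundants M_A and M_B.
End rotations of the released simple span under the applied load (×1/EI):
  at A: point load 78 at a = 1.4: Pab(L + b)/(6LEI) = 183.5/EI
  at B: point load 78 at a = 1.4: Pab(L + a)/(6LEI) = 122.3/EI
  at A: triangular load, peak 21: 7w₀L³/(360EI) = 140.1/EI
  at B: triangular load, peak 21: w₀L³/(45EI) = 160.1/EI
  θ_A0 = 323.5/EI,  θ_B0 = 282.4/EI
Flexibility coefficients: a unit moment at one end gives L/(3EI) there and L/(6EI) at the far end, so f₁₁ = f₂₂ = 2.333/EI and f₁₂ = f₂₁ = 1.167/EI.
Compatibility — zero rotation at each built-in end:
  2.333 M_A + 1.167 M_B = 323.5
  1.167 M_A + 2.333 M_B = 282.4
Solving the pair gives M_A = 104.2 kN·m and M_B = 68.92 kN·m (hogging).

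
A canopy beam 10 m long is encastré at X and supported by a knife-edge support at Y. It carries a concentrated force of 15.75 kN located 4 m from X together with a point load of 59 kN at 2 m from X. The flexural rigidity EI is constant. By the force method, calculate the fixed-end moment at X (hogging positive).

M_X = 115.2 kN·m

Choose R_Y as the redundant. The primary structure is the cantilever fixed at X.
Deflection at Y on the released cantilever, summing each load's contribution:
  point load 15.75 at a = 4: Pa²(3L − a)/(6EI) = 1092/EI
  point load 59 at a = 2: Pa²(3L − a)/(6EI) = 1101/EI
  δ_0 = 2193/EI
Tip deflection under a unit load at Y: L³/(3EI) = 333.3/EI.
The prop prevents deflection at Y: R_Y = δ_0/δ_{YY} = 2193/333.3 = 6.58 kN.
Moment equilibrium about X: M_X = Σ(load moments about X) − R_Y·L = 181 − 6.58×10 = 115.2 kN·m.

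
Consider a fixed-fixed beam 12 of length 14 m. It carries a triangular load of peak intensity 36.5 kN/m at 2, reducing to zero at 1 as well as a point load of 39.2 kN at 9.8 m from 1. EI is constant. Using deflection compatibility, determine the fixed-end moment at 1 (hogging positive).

M_1 = 273 kN·m

Release both end moments; the primary structure is a simply-supported span 12 with redundants M_1 and M_2.
On the primary (simply-supported) span, the end slopes from the loading are:
  at 1: triangular load, peak 36.5: 7w₀L³/(360EI) = 1947/EI
  at 2: triangular load, peak 36.5: w₀L³/(45EI) = 2226/EI
  at 1: point load 39.2 at a = 9.8: Pab(L + b)/(6LEI) = 349.6/EI
  at 2: point load 39.2 at a = 9.8: Pab(L + a)/(6LEI) = 457.2/EI
  θ_10 = 2297/EI,  θ_20 = 2683/EI
Flexibility coefficients: a unit moment at one end gives L/(3EI) there and L/(6EI) at the far end, so f₁₁ = f₂₂ = 4.667/EI and f₁₂ = f₂₁ = 2.333/EI.
Compatibility — zero rotation at each built-in end:
  4.667 M_1 + 2.333 M_2 = 2297
  2.333 M_1 + 4.667 M_2 = 2683
Solving the pair gives M_1 = 273 kN·m and M_2 = 438.4 kN·m (hogging).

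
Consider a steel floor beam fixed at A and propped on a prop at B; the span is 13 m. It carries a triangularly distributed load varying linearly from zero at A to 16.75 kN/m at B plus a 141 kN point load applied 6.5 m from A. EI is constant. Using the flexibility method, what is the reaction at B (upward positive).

R_B = 103.9 kN

Remove the prop at B; the released (primary) structure is a cantilever built in at A.
Deflection at B on the released cantilever, summing each load's contribution:
  triangular load, peak 16.75 at the free end: 11w₀L⁴/(120EI) = 43853/EI
  point load 141 at a = 6.5: Pa²(3L − a)/(6EI) = 32268/EI
  δ_0 = 76121/EI
Tip deflection under a unit load at B: L³/(3EI) = 732.3/EI.
Compatibility at B: δ_0 − R_B·δ_{BB} = 0, so R_B = 76121/732.3 = 103.9 kN.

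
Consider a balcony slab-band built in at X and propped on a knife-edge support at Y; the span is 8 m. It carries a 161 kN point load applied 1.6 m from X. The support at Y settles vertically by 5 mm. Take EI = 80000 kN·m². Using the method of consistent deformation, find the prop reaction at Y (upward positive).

Choose R_Y as the redundant. The primary structure is the cantilever fixed at X.
Primary-structure tip deflection at Y by superposition:
  point load 161 at a = 1.6: Pa²(3L − a)/(6EI) = 1539/EI
Tip deflection under a unit load at Y: L³/(3EI) = 170.7/EI.
With EI = 80000 kN·m²: δ_0 = 0.019234 m and δ_{YY} = 0.002133 m/kN.
Compatibility — the beam at Y must follow the support down by 0.005 m: δ_0 − R_Y·δ_{YY} = 0.005, so R_Y = (0.019234 − 0.005)/0.002133 = 6.672 kN.

R_Y = 6.672 kN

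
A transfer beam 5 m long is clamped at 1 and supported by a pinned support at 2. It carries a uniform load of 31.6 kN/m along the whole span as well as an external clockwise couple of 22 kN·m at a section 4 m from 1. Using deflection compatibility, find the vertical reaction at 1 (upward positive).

R_1 = 92.41 kN

Release the roller at 2. Primary structure: cantilever fixed at 1.
Free-end deflection of the primary structure under the applied loading (downward +):
  UDL 31.6: wL⁴/(8EI) = 2469/EI
  clockwise couple 22 at a = 4: M₀a(2L − a)/(2EI) = 264/EI
  δ_0 = 2733/EI
Tip deflection under a unit load at 2: L³/(3EI) = 41.67/EI.
Compatibility at 2: δ_0 − R_2·δ_{22} = 0, so R_2 = 2733/41.67 = 65.59 kN.
Vertical equilibrium: R_1 = ΣP − R_2 = 158 − 65.59 = 92.41 kN.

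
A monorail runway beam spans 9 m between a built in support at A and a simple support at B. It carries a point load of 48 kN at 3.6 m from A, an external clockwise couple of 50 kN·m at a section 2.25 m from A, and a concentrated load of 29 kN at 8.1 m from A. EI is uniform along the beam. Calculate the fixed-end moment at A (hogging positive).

M_A = 113.1 kN·m

Release the roller at B. Primary structure: cantilever fixed at A.
Primary-structure tip deflection at B by superposition:
  point load 48 at a = 3.6: Pa²(3L − a)/(6EI) = 2426/EI
  clockwise couple 50 at a = 2.25: M₀a(2L − a)/(2EI) = 885.9/EI
  point load 29 at a = 8.1: Pa²(3L − a)/(6EI) = 5993/EI
  δ_0 = 9306/EI
Flexibility coefficient — unit upward force at B: δ_{BB} = L³/(3EI) = 243/EI.
Compatibility at B: δ_0 − R_B·δ_{BB} = 0, so R_B = 9306/243 = 38.29 kN.
Moment equilibrium about A: M_A = Σ(load moments about A) − R_B·L = 457.7 − 38.29×9 = 113.1 kN·m.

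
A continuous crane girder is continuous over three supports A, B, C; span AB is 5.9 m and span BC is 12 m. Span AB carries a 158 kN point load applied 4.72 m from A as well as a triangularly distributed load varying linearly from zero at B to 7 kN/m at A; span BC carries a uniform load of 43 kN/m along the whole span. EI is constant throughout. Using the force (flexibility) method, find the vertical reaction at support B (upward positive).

R_B = 534.8 kN

Insert a hinge at B; M_B is the redundant, and each span becomes simply supported.
End slopes at the hinge B, treating each span as simply supported:
  span AB: point load 158 at a = 4.72: Pab(L + a)/(6LEI) = 264/EI
  span AB: triangular load, peak 7: 7w₀L³/(360EI) = 27.95/EI
  span BC: UDL 43: wL³/(24EI) = 3096/EI
  relative rotation θ_0 = (292 + 3096)/EI = 3388/EI
A unit hogging moment at B produces rotation L₁/(3EI) + L₂/(3EI) = 5.967/EI.
Slope continuity at B: θ_0 = M_B·5.967/EI, so M_B = 3388/5.967 = 567.8 kN·m (hogging).
Span AB, ΣM about A with M_B applied at B: R_B^{AB}·5.9 = 786.4 + 567.8, so R_B^{AB} = 229.5 kN and R_A = 178.7 − 229.5 = -50.87 kN.
Span BC, ΣM about C: R_B^{BC}·12 = 3096 + 567.8, so R_B^{BC} = 305.3 kN and R_C = 516 − 305.3 = 210.7 kN.
R_B = 229.5 + 305.3 = 534.8 kN.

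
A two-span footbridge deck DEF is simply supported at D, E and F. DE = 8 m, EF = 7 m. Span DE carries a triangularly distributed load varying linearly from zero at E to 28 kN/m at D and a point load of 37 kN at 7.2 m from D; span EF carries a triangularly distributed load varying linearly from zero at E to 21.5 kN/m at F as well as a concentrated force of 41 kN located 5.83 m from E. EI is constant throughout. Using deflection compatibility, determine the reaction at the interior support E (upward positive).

Insert a hinge at E; M_E is the redundant, and each span becomes simply supported.
Rotations at E on the released spans (each span's end-slope, ×1/EI):
  span DE: triangular load, peak 28: 7w₀L³/(360EI) = 278.8/EI
  span DE: point load 37 at a = 7.2: Pab(L + a)/(6LEI) = 67.49/EI
  span EF: triangular load, peak 21.5: 7w₀L³/(360EI) = 143.4/EI
  span EF: point load 41 at a = 5.83: Pab(L + b)/(6LEI) = 54.4/EI
  relative rotation θ_0 = (346.2 + 197.8)/EI = 544/EI
A unit hogging moment at E produces rotation L₁/(3EI) + L₂/(3EI) = 5/EI.
Compatibility: M_E·(L₁+L₂)/(3EI) = θ_0, giving M_E = 108.8 kN·m (hogging).
Span DE, ΣM about D with M_E applied at E: R_E^{DE}·8 = 565.1 + 108.8, so R_E^{DE} = 84.23 kN and R_D = 149 − 84.23 = 64.77 kN.
Span EF, ΣM about F: R_E^{EF}·7 = 223.6 + 108.8, so R_E^{EF} = 47.48 kN and R_F = 116.2 − 47.48 = 68.77 kN.
R_E = 84.23 + 47.48 = 131.7 kN.

R_E = 131.7 kN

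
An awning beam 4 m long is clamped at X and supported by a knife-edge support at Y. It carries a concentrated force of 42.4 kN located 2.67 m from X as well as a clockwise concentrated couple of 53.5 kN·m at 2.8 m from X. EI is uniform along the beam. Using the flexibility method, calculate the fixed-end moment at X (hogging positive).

Remove the prop at Y; the released (primary) structure is a cantilever built in at X.
Primary-structure tip deflection at Y by superposition:
  point load 42.4 at a = 2.67: Pa²(3L − a)/(6EI) = 470/EI
  clockwise couple 53.5 at a = 2.8: M₀a(2L − a)/(2EI) = 389.5/EI
  δ_0 = 859.5/EI
Tip deflection under a unit load at Y: L³/(3EI) = 21.33/EI.
Compatibility at Y: δ_0 − R_Y·δ_{YY} = 0, so R_Y = 859.5/21.33 = 40.29 kN.
Moment equilibrium about X: M_X = Σ(load moments about X) − R_Y·L = 166.7 − 40.29×4 = 5.551 kN·m.

M_X = 5.551 kN·m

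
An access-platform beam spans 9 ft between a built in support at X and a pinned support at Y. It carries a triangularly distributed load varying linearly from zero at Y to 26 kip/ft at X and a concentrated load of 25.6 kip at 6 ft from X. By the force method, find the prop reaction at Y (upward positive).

Remove the prop at Y; the released (primary) structure is a cantilever built in at X.
Free-end deflection of the primary structure under the applied loading (downward +):
  triangular load, peak 26 at the fixed end: w₀L⁴/(30EI) = 5686/EI
  point load 25.6 at a = 6: Pa²(3L − a)/(6EI) = 3226/EI
  δ_0 = 8912/EI
Flexibility coefficient — unit upward force at Y: δ_{YY} = L³/(3EI) = 243/EI.
The prop prevents deflection at Y: R_Y = δ_0/δ_{YY} = 8912/243 = 36.67 kip.

R_Y = 36.67 kip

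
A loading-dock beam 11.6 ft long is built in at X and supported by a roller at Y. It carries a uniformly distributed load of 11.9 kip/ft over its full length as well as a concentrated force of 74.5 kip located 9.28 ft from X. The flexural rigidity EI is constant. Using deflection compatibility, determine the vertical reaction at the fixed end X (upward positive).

R_X = 108.3 kip

Remove the prop at Y; the released (primary) structure is a cantilever built in at X.
Downward deflection at the released point Y due to the loads:
  UDL 11.9: wL⁴/(8EI) = 26933/EI
  point load 74.5 at a = 9.28: Pa²(3L − a)/(6EI) = 27289/EI
  δ_0 = 54222/EI
Flexibility coefficient — unit upward force at Y: δ_{YY} = L³/(3EI) = 520.3/EI.
Compatibility at Y: δ_0 − R_Y·δ_{YY} = 0, so R_Y = 54222/520.3 = 104.2 kip.
Vertical equilibrium: R_X = ΣP − R_Y = 212.5 − 104.2 = 108.3 kip.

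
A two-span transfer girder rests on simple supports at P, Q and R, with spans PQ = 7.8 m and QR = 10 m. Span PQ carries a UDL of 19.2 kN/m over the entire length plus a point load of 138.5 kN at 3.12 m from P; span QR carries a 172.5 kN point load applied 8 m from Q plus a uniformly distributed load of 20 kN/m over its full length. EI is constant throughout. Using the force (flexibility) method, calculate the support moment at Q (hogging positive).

M_Q = 377 kN·m

Release continuity at Q by inserting a hinge; the redundant is the internal moment M_Q. The primary structure is two simply-supported spans PQ and QR.
Rotations at Q on the released spans (each span's end-slope, ×1/EI):
  span PQ: UDL 19.2: wL³/(24EI) = 379.6/EI
  span PQ: point load 138.5 at a = 3.12: Pab(L + a)/(6LEI) = 471.9/EI
  span QR: point load 172.5 at a = 8: Pab(L + b)/(6LEI) = 552/EI
  span QR: UDL 20: wL³/(24EI) = 833.3/EI
  relative rotation θ_0 = (851.5 + 1385)/EI = 2237/EI
A unit hogging moment at Q produces rotation L₁/(3EI) + L₂/(3EI) = 5.933/EI.
Compatibility: M_Q·(L₁+L₂)/(3EI) = θ_0, giving M_Q = 377 kN·m (hogging).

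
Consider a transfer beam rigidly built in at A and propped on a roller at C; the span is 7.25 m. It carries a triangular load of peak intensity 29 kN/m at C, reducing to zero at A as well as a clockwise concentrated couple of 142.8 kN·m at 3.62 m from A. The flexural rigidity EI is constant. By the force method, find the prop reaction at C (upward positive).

R_C = 79.96 kN

Choose R_C as the redundant. The primary structure is the cantilever fixed at A.
Downward deflection at the released point C due to the loads:
  triangular load, peak 29 at the free end: 11w₀L⁴/(120EI) = 7344/EI
  clockwise couple 142.8 at a = 3.62: M₀a(2L − a)/(2EI) = 2812/EI
  δ_0 = 10157/EI
Flexibility coefficient — unit upward force at C: δ_{CC} = L³/(3EI) = 127/EI.
Compatibility at C: δ_0 − R_C·δ_{CC} = 0, so R_C = 10157/127 = 79.96 kN.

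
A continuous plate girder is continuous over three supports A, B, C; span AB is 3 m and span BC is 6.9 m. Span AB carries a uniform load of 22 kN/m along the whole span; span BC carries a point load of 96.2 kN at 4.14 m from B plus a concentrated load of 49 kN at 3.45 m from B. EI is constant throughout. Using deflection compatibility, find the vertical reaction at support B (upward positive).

Release continuity at B by inserting a hinge; the redundant is the internal moment M_B. The primary structure is two simply-supported spans AB and BC.
Discontinuity in slope at B on the released structure — sum the simple-span end rotations:
  span AB: UDL 22: wL³/(24EI) = 24.75/EI
  span BC: point load 96.2 at a = 4.14: Pab(L + b)/(6LEI) = 256.5/EI
  span BC: point load 49 at a = 3.45: Pab(L + b)/(6LEI) = 145.8/EI
  relative rotation θ_0 = (24.75 + 402.3)/EI = 427/EI
A unit hogging moment at B produces rotation L₁/(3EI) + L₂/(3EI) = 3.3/EI.
Slope continuity at B: θ_0 = M_B·3.3/EI, so M_B = 427/3.3 = 129.4 kN·m (hogging).
Span AB, ΣM about A with M_B applied at B: R_B^{AB}·3 = 99 + 129.4, so R_B^{AB} = 76.14 kN and R_A = 66 − 76.14 = -10.14 kN.
Span BC, ΣM about C: R_B^{BC}·6.9 = 434.6 + 129.4, so R_B^{BC} = 81.73 kN and R_C = 145.2 − 81.73 = 63.47 kN.
R_B = 76.14 + 81.73 = 157.9 kN.

R_B = 157.9 kN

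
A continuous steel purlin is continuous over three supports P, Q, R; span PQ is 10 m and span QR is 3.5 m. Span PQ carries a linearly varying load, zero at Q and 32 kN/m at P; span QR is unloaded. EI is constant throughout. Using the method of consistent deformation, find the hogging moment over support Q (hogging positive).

Release continuity at Q by inserting a hinge; the redundant is the internal moment M_Q. The primary structure is two simply-supported spans PQ and QR.
Discontinuity in slope at Q on the released structure — sum the simple-span end rotations:
  span PQ: triangular load, peak 32: 7w₀L³/(360EI) = 622.2/EI
  relative rotation θ_0 = (622.2 + 0)/EI = 622.2/EI
A unit hogging moment at Q produces rotation L₁/(3EI) + L₂/(3EI) = 4.5/EI.
Slope continuity at Q: θ_0 = M_Q·4.5/EI, so M_Q = 622.2/4.5 = 138.3 kN·m (hogging).

M_Q = 138.3 kN·m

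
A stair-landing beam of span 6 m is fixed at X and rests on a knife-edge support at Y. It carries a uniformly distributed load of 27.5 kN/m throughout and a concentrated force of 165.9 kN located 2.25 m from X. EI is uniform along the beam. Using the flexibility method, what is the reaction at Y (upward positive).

R_Y = 92.5 kN

Remove the prop at Y; the released (primary) structure is a cantilever built in at X.
Deflection at Y on the released cantilever, summing each load's contribution:
  UDL 27.5: wL⁴/(8EI) = 4455/EI
  point load 165.9 at a = 2.25: Pa²(3L − a)/(6EI) = 2205/EI
  δ_0 = 6660/EI
Tip deflection under a unit load at Y: L³/(3EI) = 72/EI.
The prop prevents deflection at Y: R_Y = δ_0/δ_{YY} = 6660/72 = 92.5 kN.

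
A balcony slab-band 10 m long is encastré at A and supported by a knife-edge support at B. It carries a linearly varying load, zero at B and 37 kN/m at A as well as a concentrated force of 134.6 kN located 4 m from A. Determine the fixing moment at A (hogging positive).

Choose R_B as the redundant. The primary structure is the cantilever fixed at A.
Primary-structure tip deflection at B by superposition:
  triangular load, peak 37 at the fixed end: w₀L⁴/(30EI) = 12333/EI
  point load 134.6 at a = 4: Pa²(3L − a)/(6EI) = 9332/EI
  δ_0 = 21666/EI
Tip deflection under a unit load at B: L³/(3EI) = 333.3/EI.
The prop prevents deflection at B: R_B = δ_0/δ_{BB} = 21666/333.3 = 65 kN.
Moment equilibrium about A: M_A = Σ(load moments about A) − R_B·L = 1155 − 65×10 = 505.1 kN·m.

M_A = 505.1 kN·m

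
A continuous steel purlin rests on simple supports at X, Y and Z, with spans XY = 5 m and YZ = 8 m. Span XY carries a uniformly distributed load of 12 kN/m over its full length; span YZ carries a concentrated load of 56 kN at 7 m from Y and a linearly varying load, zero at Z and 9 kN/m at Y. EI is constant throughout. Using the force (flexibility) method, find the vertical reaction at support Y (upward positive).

Release continuity at Y by inserting a hinge; the redundant is the internal moment M_Y. The primary structure is two simply-supported spans XY and YZ.
Discontinuity in slope at Y on the released structure — sum the simple-span end rotations:
  span XY: UDL 12: wL³/(24EI) = 62.5/EI
  span YZ: point load 56 at a = 7: Pab(L + b)/(6LEI) = 73.5/EI
  span YZ: triangular load, peak 9: w₀L³/(45EI) = 102.4/EI
  relative rotation θ_0 = (62.5 + 175.9)/EI = 238.4/EI
A unit hogging moment at Y produces rotation L₁/(3EI) + L₂/(3EI) = 4.333/EI.
Slope continuity at Y: θ_0 = M_Y·4.333/EI, so M_Y = 238.4/4.333 = 55.02 kN·m (hogging).
Span XY, ΣM about X with M_Y applied at Y: R_Y^{XY}·5 = 150 + 55.02, so R_Y^{XY} = 41 kN and R_X = 60 − 41 = 19 kN.
Span YZ, ΣM about Z: R_Y^{YZ}·8 = 248 + 55.02, so R_Y^{YZ} = 37.88 kN and R_Z = 92 − 37.88 = 54.12 kN.
R_Y = 41 + 37.88 = 78.88 kN.

R_Y = 78.88 kN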